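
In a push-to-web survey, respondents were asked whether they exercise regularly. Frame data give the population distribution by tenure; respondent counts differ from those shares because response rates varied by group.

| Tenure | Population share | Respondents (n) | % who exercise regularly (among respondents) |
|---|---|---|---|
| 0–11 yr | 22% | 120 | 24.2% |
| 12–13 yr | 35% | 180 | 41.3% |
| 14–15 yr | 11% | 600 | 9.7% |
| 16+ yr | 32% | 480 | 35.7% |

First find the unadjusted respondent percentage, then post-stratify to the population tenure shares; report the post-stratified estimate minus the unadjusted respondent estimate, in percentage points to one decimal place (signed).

Naive respondent-only estimate (weights = respondent counts):
  (120/1380)×24.2 + (180/1380)×41.3 + (600/1380)×9.7 + (480/1380)×35.7 = 24.1261%
Reweighting by population tenure shares:
  0.22×24.2 + 0.35×41.3 + 0.11×9.7 + 0.32×35.7 = 32.27%
Difference = 32.27 − 24.1261 = 8.1439 pp.

+8.1 percentage points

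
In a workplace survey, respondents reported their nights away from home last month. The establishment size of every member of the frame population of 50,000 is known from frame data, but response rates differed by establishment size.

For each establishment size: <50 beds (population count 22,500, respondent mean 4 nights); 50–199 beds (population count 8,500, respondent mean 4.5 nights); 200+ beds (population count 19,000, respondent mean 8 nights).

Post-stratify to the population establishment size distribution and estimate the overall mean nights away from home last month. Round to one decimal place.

5.6

Reweight to the known establishment size distribution:
  <50 beds: (22,500/50,000) × 4 = 1.8
  50–199 beds: (8,500/50,000) × 4.5 = 0.765
  200+ beds: (19,000/50,000) × 8 = 3.04
Post-stratified estimate = 5.605 → 5.6.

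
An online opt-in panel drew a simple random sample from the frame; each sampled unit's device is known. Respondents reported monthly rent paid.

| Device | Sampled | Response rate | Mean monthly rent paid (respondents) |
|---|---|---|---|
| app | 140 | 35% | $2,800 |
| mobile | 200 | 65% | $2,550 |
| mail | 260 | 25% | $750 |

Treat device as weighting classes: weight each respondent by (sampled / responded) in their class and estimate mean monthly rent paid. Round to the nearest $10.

Each respondent's weight = sampled/responded in their class; summing within a class gives n_sampled, so:
  app: 140 × 2800 = 392,000
  mobile: 200 × 2550 = 510,000
  mail: 260 × 750 = 195,000
Adjusted estimate = 1,097,000 / 600 = 1828.33 → $1,830.

$1,830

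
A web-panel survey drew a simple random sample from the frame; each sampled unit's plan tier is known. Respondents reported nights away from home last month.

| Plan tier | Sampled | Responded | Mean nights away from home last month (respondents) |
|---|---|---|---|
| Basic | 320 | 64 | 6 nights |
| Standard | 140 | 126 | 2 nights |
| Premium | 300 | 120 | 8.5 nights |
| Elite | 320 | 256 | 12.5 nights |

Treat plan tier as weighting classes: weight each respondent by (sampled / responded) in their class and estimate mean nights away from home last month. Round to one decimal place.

8.1

Class response rates: Basic 64/320 = 20%, Standard 126/140 = 90%, Premium 120/300 = 40%, Elite 256/320 = 80%.
Each respondent's weight = sampled/responded in their class; summing within a class gives n_sampled, so:
  Basic: 320 × 6 = 1920
  Standard: 140 × 2 = 280
  Premium: 300 × 8.5 = 2550
  Elite: 320 × 12.5 = 4000
Adjusted estimate = 8750 / 1,080 = 8.10185 → 8.1.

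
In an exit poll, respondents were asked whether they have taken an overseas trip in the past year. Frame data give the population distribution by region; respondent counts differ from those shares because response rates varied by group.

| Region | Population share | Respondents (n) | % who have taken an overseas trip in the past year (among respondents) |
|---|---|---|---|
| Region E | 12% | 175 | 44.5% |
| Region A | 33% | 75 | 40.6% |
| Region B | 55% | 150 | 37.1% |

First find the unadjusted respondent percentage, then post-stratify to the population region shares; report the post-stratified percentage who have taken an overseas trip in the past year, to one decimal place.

39.1%

Naive respondent-only estimate (weights = respondent counts):
  (175/400)×44.5 + (75/400)×40.6 + (150/400)×37.1 = 40.9937%
Post-stratifying to population shares instead:
  0.12×44.5 + 0.33×40.6 + 0.55×37.1 = 39.143%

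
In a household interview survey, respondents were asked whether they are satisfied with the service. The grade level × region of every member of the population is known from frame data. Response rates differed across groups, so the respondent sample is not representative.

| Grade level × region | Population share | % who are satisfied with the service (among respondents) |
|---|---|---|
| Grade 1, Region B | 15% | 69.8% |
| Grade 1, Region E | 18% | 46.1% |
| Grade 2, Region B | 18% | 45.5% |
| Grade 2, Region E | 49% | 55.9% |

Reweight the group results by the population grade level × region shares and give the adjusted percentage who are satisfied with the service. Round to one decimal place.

Post-stratification weights by population share, not respondent share:
  Grade 1, Region B: 0.15 × 69.8 = 10.47
  Grade 1, Region E: 0.18 × 46.1 = 8.298
  Grade 2, Region B: 0.18 × 45.5 = 8.19
  Grade 2, Region E: 0.49 × 55.9 = 27.391
Post-stratified estimate = 54.349 → 54.3%.

54.3%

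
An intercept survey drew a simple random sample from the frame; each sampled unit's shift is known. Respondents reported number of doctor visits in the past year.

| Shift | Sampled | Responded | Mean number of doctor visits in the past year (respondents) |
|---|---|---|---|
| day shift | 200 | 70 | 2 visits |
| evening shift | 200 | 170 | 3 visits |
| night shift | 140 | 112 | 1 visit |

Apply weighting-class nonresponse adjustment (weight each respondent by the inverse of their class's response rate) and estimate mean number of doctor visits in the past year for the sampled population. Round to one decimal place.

Response rates by class: day shift 70/200 = 35%, evening shift 170/200 = 85%, night shift 112/140 = 80%.
Each respondent's weight = sampled/responded in their class; summing within a class gives n_sampled, so:
  day shift: 200 × 2 = 400
  evening shift: 200 × 3 = 600
  night shift: 140 × 1 = 140
Adjusted estimate = 1140 / 540 = 2.11111 → 2.1.

2.1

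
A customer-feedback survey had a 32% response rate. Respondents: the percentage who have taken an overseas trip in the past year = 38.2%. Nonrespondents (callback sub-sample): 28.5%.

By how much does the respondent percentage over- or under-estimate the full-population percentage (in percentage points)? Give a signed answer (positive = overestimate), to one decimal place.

+6.6 percentage points

Nonresponse fraction = 1 − 0.32 = 0.68.
Bias = (nonresponse fraction) × (respondent percentage − nonrespondent percentage)
     = 0.68 × (38.2 − 28.5) = 0.68 × 9.7 = 6.596.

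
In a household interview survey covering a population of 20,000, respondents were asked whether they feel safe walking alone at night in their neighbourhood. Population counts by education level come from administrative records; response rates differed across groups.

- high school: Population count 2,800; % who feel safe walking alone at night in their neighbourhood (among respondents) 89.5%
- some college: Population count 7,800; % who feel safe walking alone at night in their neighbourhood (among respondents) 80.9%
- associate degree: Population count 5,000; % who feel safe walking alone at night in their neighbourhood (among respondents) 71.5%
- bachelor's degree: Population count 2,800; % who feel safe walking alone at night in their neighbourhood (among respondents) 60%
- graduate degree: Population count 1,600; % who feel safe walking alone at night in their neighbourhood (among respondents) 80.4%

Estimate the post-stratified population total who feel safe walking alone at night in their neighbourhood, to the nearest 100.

15,400

Apply each group's respondent rate to its population count:
  high school: 2,800 × 89.5% = 2506
  some college: 7,800 × 80.9% = 6310.2
  associate degree: 5,000 × 71.5% = 3575
  bachelor's degree: 2,800 × 60% = 1680
  graduate degree: 1,600 × 80.4% = 1286.4
Estimated total = 15357.6 → 15,400.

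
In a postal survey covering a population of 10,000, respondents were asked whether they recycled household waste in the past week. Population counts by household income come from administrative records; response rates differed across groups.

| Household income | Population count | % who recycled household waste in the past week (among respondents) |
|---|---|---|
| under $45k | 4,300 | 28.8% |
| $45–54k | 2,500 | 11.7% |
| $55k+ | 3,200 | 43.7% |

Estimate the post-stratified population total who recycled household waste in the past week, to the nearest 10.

Each cell contributes its population count × the respondent rate:
  under $45k: 4,300 × 28.8% = 1238.4
  $45–54k: 2,500 × 11.7% = 292.5
  $55k+: 3,200 × 43.7% = 1398.4
Estimated total = 2929.3 → 2,930.

2,930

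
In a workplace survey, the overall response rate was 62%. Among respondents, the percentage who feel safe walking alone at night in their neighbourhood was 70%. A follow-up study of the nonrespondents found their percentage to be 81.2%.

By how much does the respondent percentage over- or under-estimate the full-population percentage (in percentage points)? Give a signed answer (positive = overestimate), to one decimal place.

Nonresponse fraction = 1 − 0.62 = 0.38.
Bias = (nonresponse fraction) × (respondent percentage − nonrespondent percentage)
     = 0.38 × (70 − 81.2) = 0.38 × -11.2 = -4.256.

-4.3 percentage points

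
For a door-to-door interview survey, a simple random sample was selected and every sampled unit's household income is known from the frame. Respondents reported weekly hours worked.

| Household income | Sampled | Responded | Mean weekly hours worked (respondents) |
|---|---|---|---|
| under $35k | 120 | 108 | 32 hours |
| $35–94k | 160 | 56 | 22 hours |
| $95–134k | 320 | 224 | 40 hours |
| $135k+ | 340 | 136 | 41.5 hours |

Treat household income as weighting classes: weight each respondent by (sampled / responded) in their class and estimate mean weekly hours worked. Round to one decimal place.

36.5

Class response rates: under $35k 108/120 = 90%, $35–94k 56/160 = 35%, $95–134k 224/320 = 70%, $135k+ 136/340 = 40%.
Inverse-response-rate weighting restores each class to its sampled count, so class totals weight by n_sampled:
  under $35k: 120 × 32 = 3840
  $35–94k: 160 × 22 = 3520
  $95–134k: 320 × 40 = 12,800
  $135k+: 340 × 41.5 = 14,110
Adjusted estimate = 34,270 / 940 = 36.4574 → 36.5.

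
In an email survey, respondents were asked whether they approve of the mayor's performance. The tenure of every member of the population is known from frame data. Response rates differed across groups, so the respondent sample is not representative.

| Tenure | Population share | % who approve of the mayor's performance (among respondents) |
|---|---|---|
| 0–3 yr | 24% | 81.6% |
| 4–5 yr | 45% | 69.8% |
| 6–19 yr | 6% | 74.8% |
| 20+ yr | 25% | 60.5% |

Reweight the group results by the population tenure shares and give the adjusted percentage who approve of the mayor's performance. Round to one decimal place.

Reweight to the known tenure distribution:
  0–3 yr: 0.24 × 81.6 = 19.584
  4–5 yr: 0.45 × 69.8 = 31.41
  6–19 yr: 0.06 × 74.8 = 4.488
  20+ yr: 0.25 × 60.5 = 15.125
Post-stratified estimate = 70.607 → 70.6%.

70.6%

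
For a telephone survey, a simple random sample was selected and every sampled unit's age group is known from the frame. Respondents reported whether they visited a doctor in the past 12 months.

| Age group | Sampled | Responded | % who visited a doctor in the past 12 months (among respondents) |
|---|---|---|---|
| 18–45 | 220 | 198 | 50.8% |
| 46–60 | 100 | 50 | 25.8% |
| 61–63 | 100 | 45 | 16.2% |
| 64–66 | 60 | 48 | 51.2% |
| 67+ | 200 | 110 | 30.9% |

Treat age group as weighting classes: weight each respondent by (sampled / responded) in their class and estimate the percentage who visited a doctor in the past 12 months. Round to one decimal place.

Response rates by class: 18–45 198/220 = 90%, 46–60 50/100 = 50%, 61–63 45/100 = 45%, 64–66 48/60 = 80%, 67+ 110/200 = 55%.
Each respondent's weight = sampled/responded in their class; summing within a class gives n_sampled, so:
  18–45: 220 × 50.8 = 11,176
  46–60: 100 × 25.8 = 2580
  61–63: 100 × 16.2 = 1620
  64–66: 60 × 51.2 = 3072
  67+: 200 × 30.9 = 6180
Adjusted estimate = 24,628 / 680 = 36.2176 → 36.2%.

36.2%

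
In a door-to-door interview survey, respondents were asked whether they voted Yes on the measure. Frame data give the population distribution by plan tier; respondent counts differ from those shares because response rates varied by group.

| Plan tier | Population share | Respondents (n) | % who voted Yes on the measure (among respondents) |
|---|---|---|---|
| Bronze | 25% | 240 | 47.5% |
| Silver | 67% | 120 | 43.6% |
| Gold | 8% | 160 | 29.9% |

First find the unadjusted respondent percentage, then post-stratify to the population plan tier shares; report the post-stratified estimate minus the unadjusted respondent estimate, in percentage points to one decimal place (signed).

+2.3 percentage points

Naive respondent-only estimate (weights = respondent counts):
  (240/520)×47.5 + (120/520)×43.6 + (160/520)×29.9 = 41.1846%
Post-stratified estimate weights by population shares:
  0.25×47.5 + 0.67×43.6 + 0.08×29.9 = 43.479%
Difference = 43.479 − 41.1846 = 2.2944 pp.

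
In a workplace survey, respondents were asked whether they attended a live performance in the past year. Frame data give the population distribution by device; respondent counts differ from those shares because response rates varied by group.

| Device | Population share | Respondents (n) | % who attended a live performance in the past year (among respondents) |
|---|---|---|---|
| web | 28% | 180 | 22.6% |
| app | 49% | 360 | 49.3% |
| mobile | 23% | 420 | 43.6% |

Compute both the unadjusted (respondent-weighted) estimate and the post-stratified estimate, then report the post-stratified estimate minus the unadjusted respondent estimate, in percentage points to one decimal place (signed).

Unadjusted (pooled respondent) estimate weights by respondent counts:
  (180/960)×22.6 + (360/960)×49.3 + (420/960)×43.6 = 41.8%
Post-stratified estimate weights by population shares:
  0.28×22.6 + 0.49×49.3 + 0.23×43.6 = 40.513%
Difference = 40.513 − 41.8 = -1.287 pp.

-1.3 percentage points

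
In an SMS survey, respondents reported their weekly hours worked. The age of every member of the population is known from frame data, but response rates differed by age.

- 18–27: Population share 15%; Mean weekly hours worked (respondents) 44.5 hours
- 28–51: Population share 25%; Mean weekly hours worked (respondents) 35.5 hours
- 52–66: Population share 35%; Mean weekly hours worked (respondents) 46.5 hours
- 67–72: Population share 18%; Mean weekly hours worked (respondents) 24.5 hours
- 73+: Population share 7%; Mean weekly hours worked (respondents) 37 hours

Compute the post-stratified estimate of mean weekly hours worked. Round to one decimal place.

38.8

Post-stratification weights by population share, not respondent share:
  18–27: 0.15 × 44.5 = 6.675
  28–51: 0.25 × 35.5 = 8.875
  52–66: 0.35 × 46.5 = 16.275
  67–72: 0.18 × 24.5 = 4.41
  73+: 0.07 × 37 = 2.59
Post-stratified estimate = 38.825 → 38.8.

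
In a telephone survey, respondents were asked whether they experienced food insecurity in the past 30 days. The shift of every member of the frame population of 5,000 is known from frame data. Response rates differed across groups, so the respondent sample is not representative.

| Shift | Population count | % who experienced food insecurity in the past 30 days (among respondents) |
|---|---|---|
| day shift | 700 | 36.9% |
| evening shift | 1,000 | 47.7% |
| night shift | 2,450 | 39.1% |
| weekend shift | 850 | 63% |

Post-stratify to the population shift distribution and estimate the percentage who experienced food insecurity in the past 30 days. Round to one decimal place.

Reweight to the known shift distribution:
  day shift: (700/5,000) × 36.9 = 5.166
  evening shift: (1,000/5,000) × 47.7 = 9.54
  night shift: (2,450/5,000) × 39.1 = 19.159
  weekend shift: (850/5,000) × 63 = 10.71
Post-stratified estimate = 44.575 → 44.6%.

44.6%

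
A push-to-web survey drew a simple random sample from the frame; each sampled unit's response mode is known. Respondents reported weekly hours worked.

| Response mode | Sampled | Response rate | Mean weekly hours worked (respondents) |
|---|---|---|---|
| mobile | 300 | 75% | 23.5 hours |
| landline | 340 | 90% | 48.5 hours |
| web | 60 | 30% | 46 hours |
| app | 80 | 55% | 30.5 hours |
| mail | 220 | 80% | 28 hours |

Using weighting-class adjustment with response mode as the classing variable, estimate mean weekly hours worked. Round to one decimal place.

34.9

Each respondent's weight = sampled/responded in their class; summing within a class gives n_sampled, so:
  mobile: 300 × 23.5 = 7050
  landline: 340 × 48.5 = 16,490
  web: 60 × 46 = 2760
  app: 80 × 30.5 = 2440
  mail: 220 × 28 = 6160
Adjusted estimate = 34,900 / 1,000 = 34.9 → 34.9.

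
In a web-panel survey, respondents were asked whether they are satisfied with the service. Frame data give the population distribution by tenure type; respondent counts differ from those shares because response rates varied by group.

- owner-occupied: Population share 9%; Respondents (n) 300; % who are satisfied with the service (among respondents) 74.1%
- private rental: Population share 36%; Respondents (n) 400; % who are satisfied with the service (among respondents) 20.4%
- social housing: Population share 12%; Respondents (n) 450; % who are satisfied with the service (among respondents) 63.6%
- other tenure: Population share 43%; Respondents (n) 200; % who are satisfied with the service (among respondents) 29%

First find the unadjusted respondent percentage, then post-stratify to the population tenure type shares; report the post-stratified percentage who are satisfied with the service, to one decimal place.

34.1%

Unadjusted (pooled respondent) estimate weights by respondent counts:
  (300/1350)×74.1 + (400/1350)×20.4 + (450/1350)×63.6 + (200/1350)×29 = 48.0074%
Post-stratified estimate weights by population shares:
  0.09×74.1 + 0.36×20.4 + 0.12×63.6 + 0.43×29 = 34.115%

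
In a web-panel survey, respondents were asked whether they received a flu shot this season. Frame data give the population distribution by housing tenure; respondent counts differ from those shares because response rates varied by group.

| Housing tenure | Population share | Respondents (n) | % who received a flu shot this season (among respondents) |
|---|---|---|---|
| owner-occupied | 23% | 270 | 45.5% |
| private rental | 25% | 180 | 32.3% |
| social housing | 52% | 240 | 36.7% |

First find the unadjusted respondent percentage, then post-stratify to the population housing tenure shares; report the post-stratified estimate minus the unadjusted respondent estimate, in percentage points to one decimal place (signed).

-1.4 percentage points

Naive respondent-only estimate (weights = respondent counts):
  (270/690)×45.5 + (180/690)×32.3 + (240/690)×36.7 = 38.9957%
Reweighting by population housing tenure shares:
  0.23×45.5 + 0.25×32.3 + 0.52×36.7 = 37.624%
Difference = 37.624 − 38.9957 = -1.3717 pp.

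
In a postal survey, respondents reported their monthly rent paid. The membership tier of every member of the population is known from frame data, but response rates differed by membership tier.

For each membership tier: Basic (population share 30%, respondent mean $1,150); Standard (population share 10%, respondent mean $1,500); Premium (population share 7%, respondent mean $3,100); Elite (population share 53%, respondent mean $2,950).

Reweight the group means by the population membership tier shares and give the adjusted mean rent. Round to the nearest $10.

$2,280

Each cell contributes population-share × respondent value:
  Basic: 0.3 × 1150 = 345
  Standard: 0.1 × 1500 = 150
  Premium: 0.07 × 3100 = 217
  Elite: 0.53 × 2950 = 1563.5
Post-stratified estimate = 2275.5 → $2,280.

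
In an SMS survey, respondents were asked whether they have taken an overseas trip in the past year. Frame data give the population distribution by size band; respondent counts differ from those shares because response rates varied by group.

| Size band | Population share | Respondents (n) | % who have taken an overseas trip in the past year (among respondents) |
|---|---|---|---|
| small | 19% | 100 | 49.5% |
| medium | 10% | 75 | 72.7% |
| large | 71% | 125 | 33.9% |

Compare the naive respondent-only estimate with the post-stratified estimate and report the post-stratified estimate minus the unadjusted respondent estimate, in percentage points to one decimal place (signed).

-8.1 percentage points

Unadjusted (pooled respondent) estimate weights by respondent counts:
  (100/300)×49.5 + (75/300)×72.7 + (125/300)×33.9 = 48.8%
Post-stratified estimate weights by population shares:
  0.19×49.5 + 0.1×72.7 + 0.71×33.9 = 40.744%
Difference = 40.744 − 48.8 = -8.056 pp.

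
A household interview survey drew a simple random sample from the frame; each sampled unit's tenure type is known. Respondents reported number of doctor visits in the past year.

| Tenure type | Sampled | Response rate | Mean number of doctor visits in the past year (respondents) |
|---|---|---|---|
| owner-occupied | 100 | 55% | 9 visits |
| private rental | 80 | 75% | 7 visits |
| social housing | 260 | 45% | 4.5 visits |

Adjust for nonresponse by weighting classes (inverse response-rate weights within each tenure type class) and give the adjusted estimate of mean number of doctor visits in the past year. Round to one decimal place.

6.0

Each respondent's weight = sampled/responded in their class; summing within a class gives n_sampled, so:
  owner-occupied: 100 × 9 = 900
  private rental: 80 × 7 = 560
  social housing: 260 × 4.5 = 1170
Adjusted estimate = 2630 / 440 = 5.97727 → 6.0.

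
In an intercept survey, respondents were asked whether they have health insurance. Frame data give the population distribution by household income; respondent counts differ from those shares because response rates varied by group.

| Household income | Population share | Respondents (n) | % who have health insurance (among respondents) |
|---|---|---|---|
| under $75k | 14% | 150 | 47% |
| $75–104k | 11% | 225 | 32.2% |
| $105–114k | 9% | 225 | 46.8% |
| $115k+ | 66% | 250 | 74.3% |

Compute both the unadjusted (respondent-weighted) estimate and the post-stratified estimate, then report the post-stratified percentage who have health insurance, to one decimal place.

63.4%

Naive respondent-only estimate (weights = respondent counts):
  (150/850)×47 + (225/850)×32.2 + (225/850)×46.8 + (250/850)×74.3 = 51.0588%
Post-stratified estimate weights by population shares:
  0.14×47 + 0.11×32.2 + 0.09×46.8 + 0.66×74.3 = 63.372%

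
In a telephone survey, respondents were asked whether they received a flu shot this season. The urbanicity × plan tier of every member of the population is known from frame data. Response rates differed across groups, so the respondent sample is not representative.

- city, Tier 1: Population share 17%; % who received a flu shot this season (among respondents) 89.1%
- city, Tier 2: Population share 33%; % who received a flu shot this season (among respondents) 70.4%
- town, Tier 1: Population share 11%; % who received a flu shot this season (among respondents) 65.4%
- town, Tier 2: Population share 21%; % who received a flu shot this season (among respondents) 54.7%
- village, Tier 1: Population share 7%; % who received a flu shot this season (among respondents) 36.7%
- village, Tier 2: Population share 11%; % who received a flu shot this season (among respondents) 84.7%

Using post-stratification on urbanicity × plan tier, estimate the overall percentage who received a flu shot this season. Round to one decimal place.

Each cell contributes population-share × respondent value:
  city, Tier 1: 0.17 × 89.1 = 15.147
  city, Tier 2: 0.33 × 70.4 = 23.232
  town, Tier 1: 0.11 × 65.4 = 7.194
  town, Tier 2: 0.21 × 54.7 = 11.487
  village, Tier 1: 0.07 × 36.7 = 2.569
  village, Tier 2: 0.11 × 84.7 = 9.317
Post-stratified estimate = 68.946 → 68.9%.

68.9%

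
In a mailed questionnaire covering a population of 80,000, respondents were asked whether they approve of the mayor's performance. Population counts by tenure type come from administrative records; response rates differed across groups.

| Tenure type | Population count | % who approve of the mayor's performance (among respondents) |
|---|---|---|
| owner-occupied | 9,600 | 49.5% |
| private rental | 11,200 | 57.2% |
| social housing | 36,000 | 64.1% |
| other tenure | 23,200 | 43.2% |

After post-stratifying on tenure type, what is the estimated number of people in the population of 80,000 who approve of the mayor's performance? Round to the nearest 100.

Each cell contributes its population count × the respondent rate:
  owner-occupied: 9,600 × 49.5% = 4752
  private rental: 11,200 × 57.2% = 6406.4
  social housing: 36,000 × 64.1% = 23,076
  other tenure: 23,200 × 43.2% = 10022.4
Estimated total = 44256.8 → 44,300.

44,300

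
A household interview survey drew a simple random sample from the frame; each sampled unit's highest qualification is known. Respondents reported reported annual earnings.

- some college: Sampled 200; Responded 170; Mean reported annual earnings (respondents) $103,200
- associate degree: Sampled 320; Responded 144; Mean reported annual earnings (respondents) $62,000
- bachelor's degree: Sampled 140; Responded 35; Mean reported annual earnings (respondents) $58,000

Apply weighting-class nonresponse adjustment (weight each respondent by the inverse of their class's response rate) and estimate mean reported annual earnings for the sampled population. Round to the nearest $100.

$73,600

Class response rates: some college 170/200 = 85%, associate degree 144/320 = 45%, bachelor's degree 35/140 = 25%.
Inverse-response-rate weighting restores each class to its sampled count, so class totals weight by n_sampled:
  some college: 200 × 103,200 = 20,640,000
  associate degree: 320 × 62,000 = 19,840,000
  bachelor's degree: 140 × 58,000 = 8,120,000
Adjusted estimate = 48,600,000 / 660 = 73636.4 → $73,600.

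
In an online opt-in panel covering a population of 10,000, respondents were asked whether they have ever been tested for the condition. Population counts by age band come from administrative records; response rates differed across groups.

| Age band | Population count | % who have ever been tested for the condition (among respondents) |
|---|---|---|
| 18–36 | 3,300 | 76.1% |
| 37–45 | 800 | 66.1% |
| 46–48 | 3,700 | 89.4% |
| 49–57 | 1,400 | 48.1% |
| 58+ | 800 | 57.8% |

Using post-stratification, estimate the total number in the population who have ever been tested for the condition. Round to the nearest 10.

7,480

Estimated count per cell = population count × respondent percentage:
  18–36: 3,300 × 76.1% = 2511.3
  37–45: 800 × 66.1% = 528.8
  46–48: 3,700 × 89.4% = 3307.8
  49–57: 1,400 × 48.1% = 673.4
  58+: 800 × 57.8% = 462.4
Estimated total = 7483.7 → 7,480.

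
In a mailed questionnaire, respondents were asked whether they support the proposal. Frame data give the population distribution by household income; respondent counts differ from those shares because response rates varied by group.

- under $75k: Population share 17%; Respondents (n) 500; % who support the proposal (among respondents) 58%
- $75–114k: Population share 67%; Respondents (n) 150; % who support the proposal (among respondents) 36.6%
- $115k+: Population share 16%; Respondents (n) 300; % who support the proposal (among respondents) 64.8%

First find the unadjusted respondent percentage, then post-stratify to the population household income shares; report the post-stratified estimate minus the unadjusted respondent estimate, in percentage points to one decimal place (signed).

Unadjusted (pooled respondent) estimate weights by respondent counts:
  (500/950)×58 + (150/950)×36.6 + (300/950)×64.8 = 56.7684%
Post-stratifying to population shares instead:
  0.17×58 + 0.67×36.6 + 0.16×64.8 = 44.75%
Difference = 44.75 − 56.7684 = -12.0184 pp.

-12.0 percentage points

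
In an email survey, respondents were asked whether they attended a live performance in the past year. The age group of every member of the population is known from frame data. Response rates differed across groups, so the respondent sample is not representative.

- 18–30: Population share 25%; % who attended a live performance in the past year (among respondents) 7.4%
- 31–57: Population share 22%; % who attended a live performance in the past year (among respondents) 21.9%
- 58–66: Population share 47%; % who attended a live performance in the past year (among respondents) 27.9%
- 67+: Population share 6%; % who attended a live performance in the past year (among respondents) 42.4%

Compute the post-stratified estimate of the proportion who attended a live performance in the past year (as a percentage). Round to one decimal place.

22.3%

Each cell contributes population-share × respondent value:
  18–30: 0.25 × 7.4 = 1.85
  31–57: 0.22 × 21.9 = 4.818
  58–66: 0.47 × 27.9 = 13.113
  67+: 0.06 × 42.4 = 2.544
Post-stratified estimate = 22.325 → 22.3%.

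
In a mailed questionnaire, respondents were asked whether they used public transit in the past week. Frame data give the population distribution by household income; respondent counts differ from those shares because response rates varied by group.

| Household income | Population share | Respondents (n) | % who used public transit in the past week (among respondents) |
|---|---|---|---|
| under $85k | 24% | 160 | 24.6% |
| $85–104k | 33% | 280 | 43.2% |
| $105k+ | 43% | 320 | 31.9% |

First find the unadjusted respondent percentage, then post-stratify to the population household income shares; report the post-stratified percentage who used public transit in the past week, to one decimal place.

Naive respondent-only estimate (weights = respondent counts):
  (160/760)×24.6 + (280/760)×43.2 + (320/760)×31.9 = 34.5263%
Post-stratifying to population shares instead:
  0.24×24.6 + 0.33×43.2 + 0.43×31.9 = 33.877%

33.9%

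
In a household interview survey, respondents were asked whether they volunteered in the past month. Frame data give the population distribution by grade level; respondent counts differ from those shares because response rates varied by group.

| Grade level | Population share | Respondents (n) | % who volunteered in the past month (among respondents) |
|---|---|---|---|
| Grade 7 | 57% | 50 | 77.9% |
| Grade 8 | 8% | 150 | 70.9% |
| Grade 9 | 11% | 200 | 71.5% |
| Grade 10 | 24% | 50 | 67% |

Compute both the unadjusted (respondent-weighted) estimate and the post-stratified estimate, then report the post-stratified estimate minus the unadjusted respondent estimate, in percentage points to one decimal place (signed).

Unadjusted (pooled respondent) estimate weights by respondent counts:
  (50/450)×77.9 + (150/450)×70.9 + (200/450)×71.5 + (50/450)×67 = 71.5111%
Reweighting by population grade level shares:
  0.57×77.9 + 0.08×70.9 + 0.11×71.5 + 0.24×67 = 74.02%
Difference = 74.02 − 71.5111 = 2.5089 pp.

+2.5 percentage points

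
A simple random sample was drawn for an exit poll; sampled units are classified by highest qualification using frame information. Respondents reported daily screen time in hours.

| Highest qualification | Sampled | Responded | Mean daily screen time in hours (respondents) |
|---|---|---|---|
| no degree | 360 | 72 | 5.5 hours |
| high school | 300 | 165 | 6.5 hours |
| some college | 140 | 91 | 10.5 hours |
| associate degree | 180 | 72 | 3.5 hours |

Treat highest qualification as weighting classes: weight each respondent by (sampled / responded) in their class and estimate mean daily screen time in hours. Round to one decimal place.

Class response rates: no degree 72/360 = 20%, high school 165/300 = 55%, some college 91/140 = 65%, associate degree 72/180 = 40%.
Weighting each respondent by the inverse class response rate inflates each class back to its sampled size, so the class weight is n_sampled:
  no degree: 360 × 5.5 = 1980
  high school: 300 × 6.5 = 1950
  some college: 140 × 10.5 = 1470
  associate degree: 180 × 3.5 = 630
Adjusted estimate = 6030 / 980 = 6.15306 → 6.2.

6.2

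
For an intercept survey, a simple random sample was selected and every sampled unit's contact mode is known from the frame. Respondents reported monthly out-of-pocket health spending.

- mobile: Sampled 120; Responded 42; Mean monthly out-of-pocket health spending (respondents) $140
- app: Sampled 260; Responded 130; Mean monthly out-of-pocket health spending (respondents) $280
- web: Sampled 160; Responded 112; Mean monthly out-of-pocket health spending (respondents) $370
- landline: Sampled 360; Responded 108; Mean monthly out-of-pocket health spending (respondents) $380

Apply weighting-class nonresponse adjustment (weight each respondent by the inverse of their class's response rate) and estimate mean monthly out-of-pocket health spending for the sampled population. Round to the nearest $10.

Response rates by class: mobile 42/120 = 35%, app 130/260 = 50%, web 112/160 = 70%, landline 108/360 = 30%.
Weighting each respondent by the inverse class response rate inflates each class back to its sampled size, so the class weight is n_sampled:
  mobile: 120 × 140 = 16,800
  app: 260 × 280 = 72,800
  web: 160 × 370 = 59,200
  landline: 360 × 380 = 136,800
Adjusted estimate = 285,600 / 900 = 317.333 → $320.

$320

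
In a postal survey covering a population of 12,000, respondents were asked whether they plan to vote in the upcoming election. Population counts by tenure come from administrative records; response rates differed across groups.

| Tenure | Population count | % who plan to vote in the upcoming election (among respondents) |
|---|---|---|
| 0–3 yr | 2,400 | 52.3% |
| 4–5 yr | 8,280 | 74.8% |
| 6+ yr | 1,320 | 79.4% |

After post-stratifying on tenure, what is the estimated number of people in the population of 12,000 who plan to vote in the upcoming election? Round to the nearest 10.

Apply each group's respondent rate to its population count:
  0–3 yr: 2,400 × 52.3% = 1255.2
  4–5 yr: 8,280 × 74.8% = 6193.44
  6+ yr: 1,320 × 79.4% = 1048.08
Estimated total = 8496.72 → 8,500.

8,500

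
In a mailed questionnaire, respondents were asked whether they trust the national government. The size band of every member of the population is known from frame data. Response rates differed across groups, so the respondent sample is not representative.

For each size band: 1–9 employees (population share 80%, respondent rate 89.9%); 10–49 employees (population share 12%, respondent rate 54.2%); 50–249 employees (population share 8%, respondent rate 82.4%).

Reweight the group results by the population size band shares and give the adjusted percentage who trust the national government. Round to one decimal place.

85.0%

Post-stratification weights by population share, not respondent share:
  1–9 employees: 0.8 × 89.9 = 71.92
  10–49 employees: 0.12 × 54.2 = 6.504
  50–249 employees: 0.08 × 82.4 = 6.592
Post-stratified estimate = 85.016 → 85.0%.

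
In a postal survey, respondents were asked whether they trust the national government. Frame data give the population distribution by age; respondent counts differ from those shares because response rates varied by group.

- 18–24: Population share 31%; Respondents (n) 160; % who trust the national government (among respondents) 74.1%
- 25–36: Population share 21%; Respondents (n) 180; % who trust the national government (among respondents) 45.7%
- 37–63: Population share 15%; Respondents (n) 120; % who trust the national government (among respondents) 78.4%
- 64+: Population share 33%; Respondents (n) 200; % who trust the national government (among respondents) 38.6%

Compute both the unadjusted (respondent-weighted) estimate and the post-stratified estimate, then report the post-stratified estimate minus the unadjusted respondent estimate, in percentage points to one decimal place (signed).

+0.7 percentage points

Without adjustment, the pooled respondent share is:
  (160/660)×74.1 + (180/660)×45.7 + (120/660)×78.4 + (200/660)×38.6 = 56.3788%
Reweighting by population age shares:
  0.31×74.1 + 0.21×45.7 + 0.15×78.4 + 0.33×38.6 = 57.066%
Difference = 57.066 − 56.3788 = 0.6872 pp.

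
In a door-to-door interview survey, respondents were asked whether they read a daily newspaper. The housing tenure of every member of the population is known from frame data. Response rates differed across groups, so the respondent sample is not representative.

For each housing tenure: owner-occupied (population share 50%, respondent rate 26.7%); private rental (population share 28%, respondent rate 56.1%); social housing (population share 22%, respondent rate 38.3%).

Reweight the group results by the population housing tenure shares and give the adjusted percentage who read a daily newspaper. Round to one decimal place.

37.5%

Post-stratification weights by population share, not respondent share:
  owner-occupied: 0.5 × 26.7 = 13.35
  private rental: 0.28 × 56.1 = 15.708
  social housing: 0.22 × 38.3 = 8.426
Post-stratified estimate = 37.484 → 37.5%.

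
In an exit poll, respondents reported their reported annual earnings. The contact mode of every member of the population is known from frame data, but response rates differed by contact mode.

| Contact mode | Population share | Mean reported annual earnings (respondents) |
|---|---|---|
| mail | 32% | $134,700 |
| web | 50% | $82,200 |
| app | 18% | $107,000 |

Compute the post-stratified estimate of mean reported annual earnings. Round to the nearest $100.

$103,500

Reweight to the known contact mode distribution:
  mail: 0.32 × 134,700 = 43,104
  web: 0.5 × 82,200 = 41,100
  app: 0.18 × 107,000 = 19,260
Post-stratified estimate = 103,464 → $103,500.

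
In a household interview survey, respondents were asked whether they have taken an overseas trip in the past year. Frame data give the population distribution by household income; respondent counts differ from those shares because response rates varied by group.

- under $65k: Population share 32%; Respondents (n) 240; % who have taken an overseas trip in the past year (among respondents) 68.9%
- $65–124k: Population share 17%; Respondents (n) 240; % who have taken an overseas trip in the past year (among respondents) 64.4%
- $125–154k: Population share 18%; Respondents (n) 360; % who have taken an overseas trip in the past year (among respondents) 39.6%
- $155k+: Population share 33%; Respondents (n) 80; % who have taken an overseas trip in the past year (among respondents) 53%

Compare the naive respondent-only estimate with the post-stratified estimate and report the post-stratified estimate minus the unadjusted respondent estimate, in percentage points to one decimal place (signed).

Unadjusted (pooled respondent) estimate weights by respondent counts:
  (240/920)×68.9 + (240/920)×64.4 + (360/920)×39.6 + (80/920)×53 = 54.8783%
Reweighting by population household income shares:
  0.32×68.9 + 0.17×64.4 + 0.18×39.6 + 0.33×53 = 57.614%
Difference = 57.614 − 54.8783 = 2.7357 pp.

+2.7 percentage points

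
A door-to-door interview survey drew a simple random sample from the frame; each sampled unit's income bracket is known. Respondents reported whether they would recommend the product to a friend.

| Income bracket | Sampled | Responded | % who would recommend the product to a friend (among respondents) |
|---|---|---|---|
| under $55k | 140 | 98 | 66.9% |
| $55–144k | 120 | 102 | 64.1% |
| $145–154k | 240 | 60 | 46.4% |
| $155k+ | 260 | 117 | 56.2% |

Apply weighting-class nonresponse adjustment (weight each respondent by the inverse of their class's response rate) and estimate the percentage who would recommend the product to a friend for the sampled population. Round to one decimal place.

56.3%

Class response rates: under $55k 98/140 = 70%, $55–144k 102/120 = 85%, $145–154k 60/240 = 25%, $155k+ 117/260 = 45%.
Inverse-response-rate weighting restores each class to its sampled count, so class totals weight by n_sampled:
  under $55k: 140 × 66.9 = 9366
  $55–144k: 120 × 64.1 = 7692
  $145–154k: 240 × 46.4 = 11,136
  $155k+: 260 × 56.2 = 14,612
Adjusted estimate = 42,806 / 760 = 56.3237 → 56.3%.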